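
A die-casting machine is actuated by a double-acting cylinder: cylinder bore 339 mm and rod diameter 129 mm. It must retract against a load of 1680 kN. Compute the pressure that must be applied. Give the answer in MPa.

P ≈ 21.8 MPa

Rod-side annular area A_ann = π/4 × (339² − 129²) = 77190 mm^2
Retraction: pressure acts on the annular area.
P = F / A = 1680 kN / A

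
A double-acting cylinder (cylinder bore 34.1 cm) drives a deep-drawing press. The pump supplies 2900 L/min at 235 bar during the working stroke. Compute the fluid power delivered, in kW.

W ≈ 1140 kW

Hydraulic power = P × Q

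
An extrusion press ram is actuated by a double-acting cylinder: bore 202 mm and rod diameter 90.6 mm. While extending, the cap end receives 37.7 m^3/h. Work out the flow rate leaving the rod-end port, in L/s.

Cap-side area A_cap = π/4 × (202 mm)² = 32050 mm^2
Rod-side annular area A_ann = π/4 × (202² − 90.6²) = 25600 mm^2
Piston speed v = Q_in/A_cap; rod-end outflow Q_out = v × A_ann = Q_in × A_ann/A_cap.

Q_out ≈ 8.37 L/s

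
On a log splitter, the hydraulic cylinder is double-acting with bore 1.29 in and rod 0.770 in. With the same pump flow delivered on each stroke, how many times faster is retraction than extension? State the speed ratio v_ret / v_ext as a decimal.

v_ret/v_ext ≈ 1.55

Cap-side area A_cap = π/4 × (1.29 in)² = 1.307 in^2
Rod-side annular area A_ann = π/4 × (1.29² − 0.770²) = 0.8413 in^2
For equal Q, v ∝ 1/A, so v_ret/v_ext = A_cap/A_ann.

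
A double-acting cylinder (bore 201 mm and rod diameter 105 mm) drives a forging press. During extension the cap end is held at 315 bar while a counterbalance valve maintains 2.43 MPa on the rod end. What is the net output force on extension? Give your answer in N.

F ≈ 9.43e5 N

Cap-side area A_cap = π/4 × (201 mm)² = 31730 mm^2
Rod-side annular area A_ann = π/4 × (201² − 105²) = 23070 mm^2
Net thrust = P_cap·A_cap − P_rod·A_ann = 9.995e5 N − 56060 N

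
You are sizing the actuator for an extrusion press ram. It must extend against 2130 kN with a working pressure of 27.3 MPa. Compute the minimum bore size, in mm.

D ≈ 315 mm

Extension force acts on the full piston face: F = P × (π/4)D².
D = √(4F / (πP)) = √(4 × 2130 kN / (π × 27.3 MPa))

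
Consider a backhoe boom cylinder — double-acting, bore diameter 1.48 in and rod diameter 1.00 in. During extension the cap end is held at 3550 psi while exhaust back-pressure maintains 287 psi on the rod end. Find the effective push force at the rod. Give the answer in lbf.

Cap-side area A_cap = π/4 × (1.48 in)² = 1.720 in^2
Rod-side annular area A_ann = π/4 × (1.48² − 1.00²) = 0.9349 in^2
Net thrust = P_cap·A_cap − P_rod·A_ann = 6107 lbf − 268.3 lbf

F ≈ 5840 lbf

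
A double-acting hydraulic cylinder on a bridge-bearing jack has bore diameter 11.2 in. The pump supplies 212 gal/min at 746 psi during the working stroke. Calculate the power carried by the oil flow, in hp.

W ≈ 92.3 hp

Hydraulic power = P × Q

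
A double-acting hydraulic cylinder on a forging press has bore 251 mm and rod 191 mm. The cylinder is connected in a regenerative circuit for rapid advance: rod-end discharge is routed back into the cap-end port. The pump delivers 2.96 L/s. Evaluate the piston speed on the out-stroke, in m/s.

In regeneration the rod-end outflow joins the pump flow into the cap end, so the net volume the pump must supply per unit advance equals the rod cross-section area.
Rod cross-section A_rod = π/4 × (191 mm)² = 28650 mm^2
v = Q_pump / A_rod

v ≈ 0.103 m/s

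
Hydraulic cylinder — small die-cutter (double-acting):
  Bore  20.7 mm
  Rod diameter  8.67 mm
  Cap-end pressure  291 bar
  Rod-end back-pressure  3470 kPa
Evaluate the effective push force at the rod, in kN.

Cap-side area A_cap = π/4 × (20.7 mm)² = 336.5 mm^2
Rod-side annular area A_ann = π/4 × (20.7² − 8.67²) = 277.5 mm^2
Net thrust = P_cap·A_cap − P_rod·A_ann = 9.793 kN − 0.9629 kN

F ≈ 8.83 kN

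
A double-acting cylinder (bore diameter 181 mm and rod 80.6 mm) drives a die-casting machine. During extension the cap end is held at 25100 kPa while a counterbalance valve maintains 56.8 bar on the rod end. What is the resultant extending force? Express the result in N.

F ≈ 5.29e5 N

Cap-side area A_cap = π/4 × (181 mm)² = 25730 mm^2
Rod-side annular area A_ann = π/4 × (181² − 80.6²) = 20630 mm^2
Net thrust = P_cap·A_cap − P_rod·A_ann = 6.458e5 N − 1.172e5 N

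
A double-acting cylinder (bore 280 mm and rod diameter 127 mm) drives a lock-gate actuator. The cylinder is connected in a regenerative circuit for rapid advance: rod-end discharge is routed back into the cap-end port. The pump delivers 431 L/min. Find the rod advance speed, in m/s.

In regeneration the rod-end outflow joins the pump flow into the cap end, so the net volume the pump must supply per unit advance equals the rod cross-section area.
Rod cross-section A_rod = π/4 × (127 mm)² = 12670 mm^2
v = Q_pump / A_rod

v ≈ 0.567 m/s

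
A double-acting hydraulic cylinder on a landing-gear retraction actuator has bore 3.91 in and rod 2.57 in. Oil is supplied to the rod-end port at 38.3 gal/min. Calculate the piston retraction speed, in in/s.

v ≈ 21.6 in/s

Rod-side annular area A_ann = π/4 × (3.91² − 2.57²) = 6.820 in^2
Flow into the rod-end port fills the annular volume.
v = Q / A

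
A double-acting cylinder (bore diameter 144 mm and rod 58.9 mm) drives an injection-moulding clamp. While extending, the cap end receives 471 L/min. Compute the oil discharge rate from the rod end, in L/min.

Cap-side area A_cap = π/4 × (144 mm)² = 16290 mm^2
Rod-side annular area A_ann = π/4 × (144² − 58.9²) = 13560 mm^2
Piston speed v = Q_in/A_cap; rod-end outflow Q_out = v × A_ann = Q_in × A_ann/A_cap.

Q_out ≈ 392 L/min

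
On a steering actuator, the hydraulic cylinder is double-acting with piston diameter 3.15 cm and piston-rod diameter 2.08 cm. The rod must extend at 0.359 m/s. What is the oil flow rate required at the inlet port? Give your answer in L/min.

Cap-side area A_cap = π/4 × (3.15 cm)² = 7.793 cm^2
Q = A × v

Q ≈ 16.8 L/min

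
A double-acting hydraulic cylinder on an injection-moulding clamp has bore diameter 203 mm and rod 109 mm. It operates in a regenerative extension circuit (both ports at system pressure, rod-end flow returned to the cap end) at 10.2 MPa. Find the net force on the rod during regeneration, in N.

F ≈ 95200 N

With equal pressure on both faces, forces on the annular region cancel; the net push is pressure × rod cross-section.
Rod cross-section A_rod = π/4 × (109 mm)² = 9331 mm^2
F = P × A_rod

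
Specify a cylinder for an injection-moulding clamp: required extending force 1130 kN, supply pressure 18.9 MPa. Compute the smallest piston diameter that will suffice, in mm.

Extension force acts on the full piston face: F = P × (π/4)D².
D = √(4F / (πP)) = √(4 × 1130 kN / (π × 18.9 MPa))

D ≈ 276 mm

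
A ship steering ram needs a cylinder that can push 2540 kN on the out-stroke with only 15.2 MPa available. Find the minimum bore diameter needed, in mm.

D ≈ 461 mm

Extension force acts on the full piston face: F = P × (π/4)D².
D = √(4F / (πP)) = √(4 × 2540 kN / (π × 15.2 MPa))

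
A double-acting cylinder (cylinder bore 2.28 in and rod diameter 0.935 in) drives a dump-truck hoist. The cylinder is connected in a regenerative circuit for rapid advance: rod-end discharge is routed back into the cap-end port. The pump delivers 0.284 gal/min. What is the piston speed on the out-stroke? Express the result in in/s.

In regeneration the rod-end outflow joins the pump flow into the cap end, so the net volume the pump must supply per unit advance equals the rod cross-section area.
Rod cross-section A_rod = π/4 × (0.935 in)² = 0.6866 in^2
v = Q_pump / A_rod

v ≈ 1.59 in/s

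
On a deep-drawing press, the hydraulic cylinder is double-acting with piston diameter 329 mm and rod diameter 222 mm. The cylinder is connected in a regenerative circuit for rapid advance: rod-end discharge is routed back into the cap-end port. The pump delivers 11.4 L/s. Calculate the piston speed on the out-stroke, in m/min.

In regeneration the rod-end outflow joins the pump flow into the cap end, so the net volume the pump must supply per unit advance equals the rod cross-section area.
Rod cross-section A_rod = π/4 × (222 mm)² = 38710 mm^2
v = Q_pump / A_rod

v ≈ 17.7 m/min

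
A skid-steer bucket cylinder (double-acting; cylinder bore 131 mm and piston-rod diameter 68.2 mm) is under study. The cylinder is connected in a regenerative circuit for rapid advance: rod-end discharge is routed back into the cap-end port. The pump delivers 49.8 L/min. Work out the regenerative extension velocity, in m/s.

v ≈ 0.227 m/s

In regeneration the rod-end outflow joins the pump flow into the cap end, so the net volume the pump must supply per unit advance equals the rod cross-section area.
Rod cross-section A_rod = π/4 × (68.2 mm)² = 3653 mm^2
v = Q_pump / A_rod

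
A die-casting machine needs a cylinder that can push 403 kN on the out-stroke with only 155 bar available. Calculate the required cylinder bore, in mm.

Extension force acts on the full piston face: F = P × (π/4)D².
D = √(4F / (πP)) = √(4 × 403 kN / (π × 155 bar))

D ≈ 182 mm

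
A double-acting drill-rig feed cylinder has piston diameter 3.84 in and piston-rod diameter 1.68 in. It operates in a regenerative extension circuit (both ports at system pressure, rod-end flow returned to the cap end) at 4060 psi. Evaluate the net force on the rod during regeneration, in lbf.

F ≈ 9000 lbf

With equal pressure on both faces, forces on the annular region cancel; the net push is pressure × rod cross-section.
Rod cross-section A_rod = π/4 × (1.68 in)² = 2.217 in^2
F = P × A_rod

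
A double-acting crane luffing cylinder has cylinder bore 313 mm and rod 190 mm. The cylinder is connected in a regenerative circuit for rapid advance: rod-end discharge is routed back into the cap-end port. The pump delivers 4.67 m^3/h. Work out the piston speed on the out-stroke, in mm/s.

v ≈ 45.8 mm/s

In regeneration the rod-end outflow joins the pump flow into the cap end, so the net volume the pump must supply per unit advance equals the rod cross-section area.
Rod cross-section A_rod = π/4 × (190 mm)² = 28350 mm^2
v = Q_pump / A_rod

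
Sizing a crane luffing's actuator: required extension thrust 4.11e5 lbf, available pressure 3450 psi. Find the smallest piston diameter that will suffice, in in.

D ≈ 12.3 in

Extension force acts on the full piston face: F = P × (π/4)D².
D = √(4F / (πP)) = √(4 × 4.11e5 lbf / (π × 3450 psi))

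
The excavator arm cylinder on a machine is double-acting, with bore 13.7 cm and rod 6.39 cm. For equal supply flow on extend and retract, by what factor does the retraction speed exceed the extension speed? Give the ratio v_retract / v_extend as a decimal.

v_ret/v_ext ≈ 1.28

Cap-side area A_cap = π/4 × (13.7 cm)² = 147.4 cm^2
Rod-side annular area A_ann = π/4 × (13.7² − 6.39²) = 115.3 cm^2
For equal Q, v ∝ 1/A, so v_ret/v_ext = A_cap/A_ann.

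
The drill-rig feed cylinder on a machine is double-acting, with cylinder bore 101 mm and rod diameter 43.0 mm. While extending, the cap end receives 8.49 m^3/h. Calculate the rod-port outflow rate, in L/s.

Cap-side area A_cap = π/4 × (101 mm)² = 8012 mm^2
Rod-side annular area A_ann = π/4 × (101² − 43.0²) = 6560 mm^2
Piston speed v = Q_in/A_cap; rod-end outflow Q_out = v × A_ann = Q_in × A_ann/A_cap.

Q_out ≈ 1.93 L/s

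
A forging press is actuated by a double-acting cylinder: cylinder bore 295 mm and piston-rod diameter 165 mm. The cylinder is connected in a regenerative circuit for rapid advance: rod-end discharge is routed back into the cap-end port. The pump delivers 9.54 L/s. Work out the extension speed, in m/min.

v ≈ 26.8 m/min

In regeneration the rod-end outflow joins the pump flow into the cap end, so the net volume the pump must supply per unit advance equals the rod cross-section area.
Rod cross-section A_rod = π/4 × (165 mm)² = 21380 mm^2
v = Q_pump / A_rod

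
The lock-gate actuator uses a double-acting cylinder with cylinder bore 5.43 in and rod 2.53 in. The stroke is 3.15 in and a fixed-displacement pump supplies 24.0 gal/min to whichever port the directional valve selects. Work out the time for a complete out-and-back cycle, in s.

Cap-side area A_cap = π/4 × (5.43 in)² = 23.16 in^2
Rod-side annular area A_ann = π/4 × (5.43² − 2.53²) = 18.13 in^2
t_ext = A_cap·L/Q = 0.7895 s
t_ret = A_ann·L/Q = 0.6181 s
t_cycle = t_ext + t_ret

t ≈ 1.41 s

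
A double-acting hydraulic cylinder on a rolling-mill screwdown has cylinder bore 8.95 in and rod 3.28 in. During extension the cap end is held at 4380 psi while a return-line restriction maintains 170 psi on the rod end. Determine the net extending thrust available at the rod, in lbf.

F ≈ 2.66e5 lbf

Cap-side area A_cap = π/4 × (8.95 in)² = 62.91 in^2
Rod-side annular area A_ann = π/4 × (8.95² − 3.28²) = 54.46 in^2
Net thrust = P_cap·A_cap − P_rod·A_ann = 2.756e5 lbf − 9259 lbf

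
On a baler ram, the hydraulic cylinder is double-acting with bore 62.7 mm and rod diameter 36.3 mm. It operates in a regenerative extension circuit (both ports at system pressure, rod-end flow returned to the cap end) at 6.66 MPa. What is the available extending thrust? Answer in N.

F ≈ 6890 N

With equal pressure on both faces, forces on the annular region cancel; the net push is pressure × rod cross-section.
Rod cross-section A_rod = π/4 × (36.3 mm)² = 1035 mm^2
F = P × A_rod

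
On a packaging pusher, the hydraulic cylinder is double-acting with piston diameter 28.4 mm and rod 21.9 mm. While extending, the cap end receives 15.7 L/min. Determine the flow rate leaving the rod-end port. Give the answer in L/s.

Cap-side area A_cap = π/4 × (28.4 mm)² = 633.5 mm^2
Rod-side annular area A_ann = π/4 × (28.4² − 21.9²) = 256.8 mm^2
Piston speed v = Q_in/A_cap; rod-end outflow Q_out = v × A_ann = Q_in × A_ann/A_cap.

Q_out ≈ 0.106 L/s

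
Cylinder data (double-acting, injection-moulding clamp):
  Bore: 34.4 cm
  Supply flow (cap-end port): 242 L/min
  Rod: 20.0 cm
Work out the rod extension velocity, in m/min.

v ≈ 2.60 m/min

Cap-side area A_cap = π/4 × (34.4 cm)² = 929.4 cm^2
v = Q / A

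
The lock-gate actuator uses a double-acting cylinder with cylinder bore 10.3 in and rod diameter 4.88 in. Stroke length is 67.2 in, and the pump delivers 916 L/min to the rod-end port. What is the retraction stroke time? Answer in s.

t ≈ 4.66 s

Rod-side annular area A_ann = π/4 × (10.3² − 4.88²) = 64.62 in^2
Swept volume V = A × L; t = V / Q = A·L / Q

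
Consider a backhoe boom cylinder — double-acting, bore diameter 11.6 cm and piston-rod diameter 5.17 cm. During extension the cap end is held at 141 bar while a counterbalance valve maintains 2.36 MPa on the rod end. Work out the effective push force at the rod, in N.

Cap-side area A_cap = π/4 × (11.6 cm)² = 105.7 cm^2
Rod-side annular area A_ann = π/4 × (11.6² − 5.17²) = 84.69 cm^2
Net thrust = P_cap·A_cap − P_rod·A_ann = 1.490e5 N − 19990 N

F ≈ 1.29e5 N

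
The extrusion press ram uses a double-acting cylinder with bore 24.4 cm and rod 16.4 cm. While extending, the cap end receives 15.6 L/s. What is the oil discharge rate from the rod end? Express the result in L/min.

Q_out ≈ 513 L/min

Cap-side area A_cap = π/4 × (24.4 cm)² = 467.6 cm^2
Rod-side annular area A_ann = π/4 × (24.4² − 16.4²) = 256.4 cm^2
Piston speed v = Q_in/A_cap; rod-end outflow Q_out = v × A_ann = Q_in × A_ann/A_cap.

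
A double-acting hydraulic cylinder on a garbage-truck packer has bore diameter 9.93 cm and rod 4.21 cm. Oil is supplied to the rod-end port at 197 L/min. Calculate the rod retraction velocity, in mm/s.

v ≈ 517 mm/s

Rod-side annular area A_ann = π/4 × (9.93² − 4.21²) = 63.52 cm^2
Flow into the rod-end port fills the annular volume.
v = Q / A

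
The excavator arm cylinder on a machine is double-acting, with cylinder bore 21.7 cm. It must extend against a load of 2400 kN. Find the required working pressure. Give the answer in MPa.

P ≈ 64.9 MPa

Cap-side area A_cap = π/4 × (21.7 cm)² = 369.8 cm^2
P = F / A = 2400 kN / A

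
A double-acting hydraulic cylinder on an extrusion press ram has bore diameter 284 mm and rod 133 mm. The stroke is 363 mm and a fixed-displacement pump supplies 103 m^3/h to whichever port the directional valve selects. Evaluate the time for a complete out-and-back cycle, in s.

Cap-side area A_cap = π/4 × (284 mm)² = 63350 mm^2
Rod-side annular area A_ann = π/4 × (284² − 133²) = 49450 mm^2
t_ext = A_cap·L/Q = 0.8037 s
t_ret = A_ann·L/Q = 0.6274 s
t_cycle = t_ext + t_ret

t ≈ 1.43 s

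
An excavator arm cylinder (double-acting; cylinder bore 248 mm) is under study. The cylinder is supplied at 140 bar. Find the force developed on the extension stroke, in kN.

Cap-side area A_cap = π/4 × (248 mm)² = 48310 mm^2
F = P × A_cap = 140 bar × A_cap

F ≈ 676 kN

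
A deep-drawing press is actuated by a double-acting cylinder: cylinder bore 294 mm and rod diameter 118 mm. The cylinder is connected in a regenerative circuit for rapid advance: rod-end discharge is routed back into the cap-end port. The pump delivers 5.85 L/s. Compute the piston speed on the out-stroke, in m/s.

v ≈ 0.535 m/s

In regeneration the rod-end outflow joins the pump flow into the cap end, so the net volume the pump must supply per unit advance equals the rod cross-section area.
Rod cross-section A_rod = π/4 × (118 mm)² = 10940 mm^2
v = Q_pump / A_rod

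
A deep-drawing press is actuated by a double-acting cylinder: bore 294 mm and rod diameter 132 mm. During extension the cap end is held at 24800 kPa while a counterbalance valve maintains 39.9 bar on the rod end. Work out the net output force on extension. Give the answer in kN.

F ≈ 1470 kN

Cap-side area A_cap = π/4 × (294 mm)² = 67890 mm^2
Rod-side annular area A_ann = π/4 × (294² − 132²) = 54200 mm^2
Net thrust = P_cap·A_cap − P_rod·A_ann = 1684 kN − 216.3 kN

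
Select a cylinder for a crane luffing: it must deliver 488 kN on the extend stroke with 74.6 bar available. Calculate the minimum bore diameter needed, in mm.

Extension force acts on the full piston face: F = P × (π/4)D².
D = √(4F / (πP)) = √(4 × 488 kN / (π × 74.6 bar))

D ≈ 289 mm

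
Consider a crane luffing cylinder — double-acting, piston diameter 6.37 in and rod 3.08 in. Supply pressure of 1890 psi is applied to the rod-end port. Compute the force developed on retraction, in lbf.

F ≈ 46200 lbf

Rod-side annular area A_ann = π/4 × (6.37² − 3.08²) = 24.42 in^2
On retraction the pressure acts on the annular area (bore minus rod).
F = P × A_ann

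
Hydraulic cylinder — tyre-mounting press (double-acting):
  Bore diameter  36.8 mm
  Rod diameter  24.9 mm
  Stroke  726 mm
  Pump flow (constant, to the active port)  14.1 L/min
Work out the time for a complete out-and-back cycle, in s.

Cap-side area A_cap = π/4 × (36.8 mm)² = 1064 mm^2
Rod-side annular area A_ann = π/4 × (36.8² − 24.9²) = 576.7 mm^2
t_ext = A_cap·L/Q = 3.286 s
t_ret = A_ann·L/Q = 1.782 s
t_cycle = t_ext + t_ret

t ≈ 5.07 s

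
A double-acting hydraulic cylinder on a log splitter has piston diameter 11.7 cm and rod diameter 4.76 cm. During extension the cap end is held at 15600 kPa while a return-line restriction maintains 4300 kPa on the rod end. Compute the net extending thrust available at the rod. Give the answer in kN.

Cap-side area A_cap = π/4 × (11.7 cm)² = 107.5 cm^2
Rod-side annular area A_ann = π/4 × (11.7² − 4.76²) = 89.72 cm^2
Net thrust = P_cap·A_cap − P_rod·A_ann = 167.7 kN − 38.58 kN

F ≈ 129 kN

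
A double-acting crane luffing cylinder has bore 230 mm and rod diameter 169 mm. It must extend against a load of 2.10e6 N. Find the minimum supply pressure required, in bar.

P ≈ 505 bar

Cap-side area A_cap = π/4 × (230 mm)² = 41550 mm^2
P = F / A = 2.10e6 N / A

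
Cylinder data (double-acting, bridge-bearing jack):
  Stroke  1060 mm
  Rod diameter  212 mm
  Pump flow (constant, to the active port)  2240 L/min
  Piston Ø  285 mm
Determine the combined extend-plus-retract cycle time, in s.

t ≈ 2.62 s

Cap-side area A_cap = π/4 × (285 mm)² = 63790 mm^2
Rod-side annular area A_ann = π/4 × (285² − 212²) = 28500 mm^2
t_ext = A_cap·L/Q = 1.811 s
t_ret = A_ann·L/Q = 0.8091 s
t_cycle = t_ext + t_ret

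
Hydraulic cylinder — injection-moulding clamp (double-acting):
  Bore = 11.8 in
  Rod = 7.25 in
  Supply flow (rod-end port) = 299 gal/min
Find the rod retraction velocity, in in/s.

Rod-side annular area A_ann = π/4 × (11.8² − 7.25²) = 68.08 in^2
Flow into the rod-end port fills the annular volume.
v = Q / A

v ≈ 16.9 in/s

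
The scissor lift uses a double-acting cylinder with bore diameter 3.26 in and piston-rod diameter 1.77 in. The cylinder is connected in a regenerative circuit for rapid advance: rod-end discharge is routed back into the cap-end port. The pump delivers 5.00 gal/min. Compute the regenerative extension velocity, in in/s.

v ≈ 7.82 in/s

In regeneration the rod-end outflow joins the pump flow into the cap end, so the net volume the pump must supply per unit advance equals the rod cross-section area.
Rod cross-section A_rod = π/4 × (1.77 in)² = 2.461 in^2
v = Q_pump / A_rod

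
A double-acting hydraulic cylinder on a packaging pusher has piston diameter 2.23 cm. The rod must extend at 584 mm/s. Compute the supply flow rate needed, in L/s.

Q ≈ 0.228 L/s

Cap-side area A_cap = π/4 × (2.23 cm)² = 3.906 cm^2
Q = A × v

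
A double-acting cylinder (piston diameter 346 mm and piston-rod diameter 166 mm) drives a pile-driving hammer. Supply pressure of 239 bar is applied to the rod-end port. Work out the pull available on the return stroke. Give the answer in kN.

F ≈ 1730 kN

Rod-side annular area A_ann = π/4 × (346² − 166²) = 72380 mm^2
On retraction the pressure acts on the annular area (bore minus rod).
F = P × A_ann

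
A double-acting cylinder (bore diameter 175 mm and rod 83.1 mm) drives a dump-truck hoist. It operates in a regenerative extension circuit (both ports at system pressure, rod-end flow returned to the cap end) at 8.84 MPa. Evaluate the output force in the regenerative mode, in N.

F ≈ 47900 N

With equal pressure on both faces, forces on the annular region cancel; the net push is pressure × rod cross-section.
Rod cross-section A_rod = π/4 × (83.1 mm)² = 5424 mm^2
F = P × A_rod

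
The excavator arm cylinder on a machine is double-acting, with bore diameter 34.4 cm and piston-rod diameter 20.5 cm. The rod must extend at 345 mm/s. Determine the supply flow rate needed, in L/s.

Q ≈ 32.1 L/s

Cap-side area A_cap = π/4 × (34.4 cm)² = 929.4 cm^2
Q = A × v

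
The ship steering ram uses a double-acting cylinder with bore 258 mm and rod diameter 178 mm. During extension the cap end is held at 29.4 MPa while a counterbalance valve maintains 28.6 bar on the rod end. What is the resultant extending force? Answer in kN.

F ≈ 1460 kN

Cap-side area A_cap = π/4 × (258 mm)² = 52280 mm^2
Rod-side annular area A_ann = π/4 × (258² − 178²) = 27390 mm^2
Net thrust = P_cap·A_cap − P_rod·A_ann = 1537 kN − 78.35 kN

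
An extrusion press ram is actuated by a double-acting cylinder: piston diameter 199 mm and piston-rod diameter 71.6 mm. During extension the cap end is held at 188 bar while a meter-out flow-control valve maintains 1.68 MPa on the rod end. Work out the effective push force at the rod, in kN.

F ≈ 539 kN

Cap-side area A_cap = π/4 × (199 mm)² = 31100 mm^2
Rod-side annular area A_ann = π/4 × (199² − 71.6²) = 27080 mm^2
Net thrust = P_cap·A_cap − P_rod·A_ann = 584.7 kN − 45.49 kN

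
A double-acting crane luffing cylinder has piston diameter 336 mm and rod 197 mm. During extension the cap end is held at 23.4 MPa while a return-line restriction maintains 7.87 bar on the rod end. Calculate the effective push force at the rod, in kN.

Cap-side area A_cap = π/4 × (336 mm)² = 88670 mm^2
Rod-side annular area A_ann = π/4 × (336² − 197²) = 58190 mm^2
Net thrust = P_cap·A_cap − P_rod·A_ann = 2075 kN − 45.79 kN

F ≈ 2030 kN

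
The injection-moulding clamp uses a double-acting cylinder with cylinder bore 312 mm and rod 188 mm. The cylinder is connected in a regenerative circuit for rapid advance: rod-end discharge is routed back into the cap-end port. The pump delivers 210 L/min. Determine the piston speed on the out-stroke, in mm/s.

v ≈ 126 mm/s

In regeneration the rod-end outflow joins the pump flow into the cap end, so the net volume the pump must supply per unit advance equals the rod cross-section area.
Rod cross-section A_rod = π/4 × (188 mm)² = 27760 mm^2
v = Q_pump / A_rod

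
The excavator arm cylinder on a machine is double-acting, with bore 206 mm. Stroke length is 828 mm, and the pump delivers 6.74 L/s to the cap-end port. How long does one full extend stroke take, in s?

Cap-side area A_cap = π/4 × (206 mm)² = 33330 mm^2
Swept volume V = A × L; t = V / Q = A·L / Q

t ≈ 4.09 s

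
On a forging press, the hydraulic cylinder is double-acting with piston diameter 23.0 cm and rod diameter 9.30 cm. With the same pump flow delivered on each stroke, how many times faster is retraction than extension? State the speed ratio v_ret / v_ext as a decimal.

Cap-side area A_cap = π/4 × (23.0 cm)² = 415.5 cm^2
Rod-side annular area A_ann = π/4 × (23.0² − 9.30²) = 347.5 cm^2
For equal Q, v ∝ 1/A, so v_ret/v_ext = A_cap/A_ann.

v_ret/v_ext ≈ 1.20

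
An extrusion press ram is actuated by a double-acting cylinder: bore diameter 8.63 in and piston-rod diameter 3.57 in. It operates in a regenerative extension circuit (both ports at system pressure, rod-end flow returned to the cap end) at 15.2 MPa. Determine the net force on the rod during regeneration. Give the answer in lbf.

With equal pressure on both faces, forces on the annular region cancel; the net push is pressure × rod cross-section.
Rod cross-section A_rod = π/4 × (3.57 in)² = 10.01 in^2
F = P × A_rod

F ≈ 22100 lbf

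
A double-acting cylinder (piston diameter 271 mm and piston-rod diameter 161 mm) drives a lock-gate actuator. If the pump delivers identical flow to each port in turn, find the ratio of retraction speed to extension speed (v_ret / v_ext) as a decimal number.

v_ret/v_ext ≈ 1.55

Cap-side area A_cap = π/4 × (271 mm)² = 57680 mm^2
Rod-side annular area A_ann = π/4 × (271² − 161²) = 37320 mm^2
For equal Q, v ∝ 1/A, so v_ret/v_ext = A_cap/A_ann.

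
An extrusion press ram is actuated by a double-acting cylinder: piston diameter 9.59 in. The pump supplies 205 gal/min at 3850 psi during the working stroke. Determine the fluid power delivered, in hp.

Hydraulic power = P × Q

W ≈ 460 hp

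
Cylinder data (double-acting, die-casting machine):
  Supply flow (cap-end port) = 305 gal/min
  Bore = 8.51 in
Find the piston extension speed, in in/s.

v ≈ 20.6 in/s

Cap-side area A_cap = π/4 × (8.51 in)² = 56.88 in^2
v = Q / A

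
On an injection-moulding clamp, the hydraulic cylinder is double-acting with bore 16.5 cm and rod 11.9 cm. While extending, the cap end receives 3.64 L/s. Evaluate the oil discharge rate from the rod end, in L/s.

Q_out ≈ 1.75 L/s

Cap-side area A_cap = π/4 × (16.5 cm)² = 213.8 cm^2
Rod-side annular area A_ann = π/4 × (16.5² − 11.9²) = 102.6 cm^2
Piston speed v = Q_in/A_cap; rod-end outflow Q_out = v × A_ann = Q_in × A_ann/A_cap.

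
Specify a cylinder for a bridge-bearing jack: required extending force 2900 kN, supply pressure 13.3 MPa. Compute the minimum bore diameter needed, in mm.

D ≈ 527 mm

Extension force acts on the full piston face: F = P × (π/4)D².
D = √(4F / (πP)) = √(4 × 2900 kN / (π × 13.3 MPa))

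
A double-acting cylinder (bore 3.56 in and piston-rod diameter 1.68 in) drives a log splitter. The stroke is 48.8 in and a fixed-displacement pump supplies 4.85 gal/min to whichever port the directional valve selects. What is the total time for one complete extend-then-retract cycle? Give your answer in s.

Cap-side area A_cap = π/4 × (3.56 in)² = 9.954 in^2
Rod-side annular area A_ann = π/4 × (3.56² − 1.68²) = 7.737 in^2
t_ext = A_cap·L/Q = 26.01 s
t_ret = A_ann·L/Q = 20.22 s
t_cycle = t_ext + t_ret

t ≈ 46.2 s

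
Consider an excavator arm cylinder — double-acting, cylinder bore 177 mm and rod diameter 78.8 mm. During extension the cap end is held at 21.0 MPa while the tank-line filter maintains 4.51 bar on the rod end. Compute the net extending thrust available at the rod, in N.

F ≈ 5.08e5 N

Cap-side area A_cap = π/4 × (177 mm)² = 24610 mm^2
Rod-side annular area A_ann = π/4 × (177² − 78.8²) = 19730 mm^2
Net thrust = P_cap·A_cap − P_rod·A_ann = 5.167e5 N − 8898 N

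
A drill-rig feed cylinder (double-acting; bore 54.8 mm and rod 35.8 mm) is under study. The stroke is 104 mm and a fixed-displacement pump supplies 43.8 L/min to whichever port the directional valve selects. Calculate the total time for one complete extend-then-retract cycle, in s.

Cap-side area A_cap = π/4 × (54.8 mm)² = 2359 mm^2
Rod-side annular area A_ann = π/4 × (54.8² − 35.8²) = 1352 mm^2
t_ext = A_cap·L/Q = 0.3360 s
t_ret = A_ann·L/Q = 0.1926 s
t_cycle = t_ext + t_ret

t ≈ 0.529 s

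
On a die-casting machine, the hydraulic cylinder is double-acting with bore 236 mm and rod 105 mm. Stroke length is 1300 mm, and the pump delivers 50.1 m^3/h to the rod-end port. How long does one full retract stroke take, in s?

t ≈ 3.28 s

Rod-side annular area A_ann = π/4 × (236² − 105²) = 35080 mm^2
Swept volume V = A × L; t = V / Q = A·L / Q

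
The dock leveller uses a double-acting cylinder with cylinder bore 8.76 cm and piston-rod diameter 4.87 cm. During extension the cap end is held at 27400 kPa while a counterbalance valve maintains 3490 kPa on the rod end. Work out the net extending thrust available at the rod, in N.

F ≈ 1.51e5 N

Cap-side area A_cap = π/4 × (8.76 cm)² = 60.27 cm^2
Rod-side annular area A_ann = π/4 × (8.76² − 4.87²) = 41.64 cm^2
Net thrust = P_cap·A_cap − P_rod·A_ann = 1.651e5 N − 14530 N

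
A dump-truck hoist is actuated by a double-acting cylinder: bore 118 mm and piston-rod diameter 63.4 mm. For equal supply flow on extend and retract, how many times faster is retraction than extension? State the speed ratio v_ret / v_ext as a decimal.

Cap-side area A_cap = π/4 × (118 mm)² = 10940 mm^2
Rod-side annular area A_ann = π/4 × (118² − 63.4²) = 7779 mm^2
For equal Q, v ∝ 1/A, so v_ret/v_ext = A_cap/A_ann.

v_ret/v_ext ≈ 1.41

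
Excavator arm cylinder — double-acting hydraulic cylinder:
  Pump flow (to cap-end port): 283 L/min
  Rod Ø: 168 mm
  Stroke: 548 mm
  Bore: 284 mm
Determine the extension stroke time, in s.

t ≈ 7.36 s

Cap-side area A_cap = π/4 × (284 mm)² = 63350 mm^2
Swept volume V = A × L; t = V / Q = A·L / Q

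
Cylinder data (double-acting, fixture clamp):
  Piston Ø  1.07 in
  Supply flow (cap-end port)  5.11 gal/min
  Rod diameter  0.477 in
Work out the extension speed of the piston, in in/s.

v ≈ 21.9 in/s

Cap-side area A_cap = π/4 × (1.07 in)² = 0.8992 in^2
v = Q / A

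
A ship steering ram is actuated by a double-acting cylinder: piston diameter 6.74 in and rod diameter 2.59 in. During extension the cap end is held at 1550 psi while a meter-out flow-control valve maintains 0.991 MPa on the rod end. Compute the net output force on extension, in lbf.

F ≈ 50900 lbf

Cap-side area A_cap = π/4 × (6.74 in)² = 35.68 in^2
Rod-side annular area A_ann = π/4 × (6.74² − 2.59²) = 30.41 in^2
Net thrust = P_cap·A_cap − P_rod·A_ann = 55300 lbf − 4371 lbf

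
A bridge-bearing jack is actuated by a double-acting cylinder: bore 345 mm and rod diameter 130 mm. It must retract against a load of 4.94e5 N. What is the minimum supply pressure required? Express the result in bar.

P ≈ 61.6 bar

Rod-side annular area A_ann = π/4 × (345² − 130²) = 80210 mm^2
Retraction: pressure acts on the annular area.
P = F / A = 4.94e5 N / A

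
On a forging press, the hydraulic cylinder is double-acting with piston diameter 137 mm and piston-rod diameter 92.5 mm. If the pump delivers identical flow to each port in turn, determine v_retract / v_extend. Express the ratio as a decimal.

v_ret/v_ext ≈ 1.84

Cap-side area A_cap = π/4 × (137 mm)² = 14740 mm^2
Rod-side annular area A_ann = π/4 × (137² − 92.5²) = 8021 mm^2
For equal Q, v ∝ 1/A, so v_ret/v_ext = A_cap/A_ann.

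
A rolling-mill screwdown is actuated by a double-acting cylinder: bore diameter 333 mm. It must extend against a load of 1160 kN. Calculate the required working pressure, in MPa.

P ≈ 13.3 MPa

Cap-side area A_cap = π/4 × (333 mm)² = 87090 mm^2
P = F / A = 1160 kN / A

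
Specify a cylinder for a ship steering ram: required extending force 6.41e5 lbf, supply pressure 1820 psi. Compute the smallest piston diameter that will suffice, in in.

D ≈ 21.2 in

Extension force acts on the full piston face: F = P × (π/4)D².
D = √(4F / (πP)) = √(4 × 6.41e5 lbf / (π × 1820 psi))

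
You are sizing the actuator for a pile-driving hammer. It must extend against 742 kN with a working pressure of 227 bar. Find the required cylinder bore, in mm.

D ≈ 204 mm

Extension force acts on the full piston face: F = P × (π/4)D².
D = √(4F / (πP)) = √(4 × 742 kN / (π × 227 bar))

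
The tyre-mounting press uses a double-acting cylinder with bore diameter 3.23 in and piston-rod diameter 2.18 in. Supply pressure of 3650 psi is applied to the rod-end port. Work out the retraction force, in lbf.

Rod-side annular area A_ann = π/4 × (3.23² − 2.18²) = 4.461 in^2
On retraction the pressure acts on the annular area (bore minus rod).
F = P × A_ann

F ≈ 16300 lbf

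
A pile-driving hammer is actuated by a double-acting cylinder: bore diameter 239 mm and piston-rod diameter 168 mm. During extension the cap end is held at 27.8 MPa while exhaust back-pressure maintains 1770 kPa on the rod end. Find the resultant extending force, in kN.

F ≈ 1210 kN

Cap-side area A_cap = π/4 × (239 mm)² = 44860 mm^2
Rod-side annular area A_ann = π/4 × (239² − 168²) = 22700 mm^2
Net thrust = P_cap·A_cap − P_rod·A_ann = 1247 kN − 40.17 kN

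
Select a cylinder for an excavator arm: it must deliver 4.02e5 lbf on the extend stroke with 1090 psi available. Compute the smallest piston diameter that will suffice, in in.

D ≈ 21.7 in

Extension force acts on the full piston face: F = P × (π/4)D².
D = √(4F / (πP)) = √(4 × 4.02e5 lbf / (π × 1090 psi))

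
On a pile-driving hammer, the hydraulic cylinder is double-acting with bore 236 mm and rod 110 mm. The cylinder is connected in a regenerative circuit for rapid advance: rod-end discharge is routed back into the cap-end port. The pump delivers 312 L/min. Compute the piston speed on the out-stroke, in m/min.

v ≈ 32.8 m/min

In regeneration the rod-end outflow joins the pump flow into the cap end, so the net volume the pump must supply per unit advance equals the rod cross-section area.
Rod cross-section A_rod = π/4 × (110 mm)² = 9503 mm^2
v = Q_pump / A_rod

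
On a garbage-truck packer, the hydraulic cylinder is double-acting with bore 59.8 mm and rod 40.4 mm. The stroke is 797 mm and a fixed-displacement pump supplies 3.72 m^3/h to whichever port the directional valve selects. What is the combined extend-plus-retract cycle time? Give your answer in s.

Cap-side area A_cap = π/4 × (59.8 mm)² = 2809 mm^2
Rod-side annular area A_ann = π/4 × (59.8² − 40.4²) = 1527 mm^2
t_ext = A_cap·L/Q = 2.166 s
t_ret = A_ann·L/Q = 1.178 s
t_cycle = t_ext + t_ret

t ≈ 3.34 s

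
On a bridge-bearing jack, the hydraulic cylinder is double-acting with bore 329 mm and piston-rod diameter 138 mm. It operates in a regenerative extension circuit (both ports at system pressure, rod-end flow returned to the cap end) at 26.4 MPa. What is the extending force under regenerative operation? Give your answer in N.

F ≈ 3.95e5 N

With equal pressure on both faces, forces on the annular region cancel; the net push is pressure × rod cross-section.
Rod cross-section A_rod = π/4 × (138 mm)² = 14960 mm^2
F = P × A_rod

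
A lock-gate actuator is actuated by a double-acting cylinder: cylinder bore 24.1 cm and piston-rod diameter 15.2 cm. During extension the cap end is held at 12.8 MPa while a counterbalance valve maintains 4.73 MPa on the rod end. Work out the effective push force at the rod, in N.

Cap-side area A_cap = π/4 × (24.1 cm)² = 456.2 cm^2
Rod-side annular area A_ann = π/4 × (24.1² − 15.2²) = 274.7 cm^2
Net thrust = P_cap·A_cap − P_rod·A_ann = 5.839e5 N − 1.299e5 N

F ≈ 4.54e5 N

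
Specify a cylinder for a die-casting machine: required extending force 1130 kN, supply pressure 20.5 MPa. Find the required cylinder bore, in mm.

D ≈ 265 mm

Extension force acts on the full piston face: F = P × (π/4)D².
D = √(4F / (πP)) = √(4 × 1130 kN / (π × 20.5 MPa))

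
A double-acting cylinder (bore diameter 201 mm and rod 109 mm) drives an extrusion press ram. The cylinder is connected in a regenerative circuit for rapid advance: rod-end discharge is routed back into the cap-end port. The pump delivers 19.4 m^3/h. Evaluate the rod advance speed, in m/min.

In regeneration the rod-end outflow joins the pump flow into the cap end, so the net volume the pump must supply per unit advance equals the rod cross-section area.
Rod cross-section A_rod = π/4 × (109 mm)² = 9331 mm^2
v = Q_pump / A_rod

v ≈ 34.7 m/min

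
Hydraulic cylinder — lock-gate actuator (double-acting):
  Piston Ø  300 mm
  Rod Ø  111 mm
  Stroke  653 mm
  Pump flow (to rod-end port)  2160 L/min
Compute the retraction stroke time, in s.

t ≈ 1.11 s

Rod-side annular area A_ann = π/4 × (300² − 111²) = 61010 mm^2
Swept volume V = A × L; t = V / Q = A·L / Q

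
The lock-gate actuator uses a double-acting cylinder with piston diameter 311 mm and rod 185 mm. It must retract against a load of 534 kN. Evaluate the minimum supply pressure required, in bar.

Rod-side annular area A_ann = π/4 × (311² − 185²) = 49080 mm^2
Retraction: pressure acts on the annular area.
P = F / A = 534 kN / A

P ≈ 109 bar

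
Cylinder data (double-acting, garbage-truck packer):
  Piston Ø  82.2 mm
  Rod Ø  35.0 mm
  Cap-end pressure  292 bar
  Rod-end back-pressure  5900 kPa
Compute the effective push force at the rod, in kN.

F ≈ 129 kN

Cap-side area A_cap = π/4 × (82.2 mm)² = 5307 mm^2
Rod-side annular area A_ann = π/4 × (82.2² − 35.0²) = 4345 mm^2
Net thrust = P_cap·A_cap − P_rod·A_ann = 155.0 kN − 25.63 kN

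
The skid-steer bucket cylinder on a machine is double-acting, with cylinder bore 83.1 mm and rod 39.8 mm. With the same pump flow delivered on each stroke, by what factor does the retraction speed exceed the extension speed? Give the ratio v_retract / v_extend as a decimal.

v_ret/v_ext ≈ 1.30

Cap-side area A_cap = π/4 × (83.1 mm)² = 5424 mm^2
Rod-side annular area A_ann = π/4 × (83.1² − 39.8²) = 4180 mm^2
For equal Q, v ∝ 1/A, so v_ret/v_ext = A_cap/A_ann.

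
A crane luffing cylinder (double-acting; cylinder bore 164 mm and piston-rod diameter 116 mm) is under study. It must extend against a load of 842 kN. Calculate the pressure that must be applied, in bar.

Cap-side area A_cap = π/4 × (164 mm)² = 21120 mm^2
P = F / A = 842 kN / A

P ≈ 399 bar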